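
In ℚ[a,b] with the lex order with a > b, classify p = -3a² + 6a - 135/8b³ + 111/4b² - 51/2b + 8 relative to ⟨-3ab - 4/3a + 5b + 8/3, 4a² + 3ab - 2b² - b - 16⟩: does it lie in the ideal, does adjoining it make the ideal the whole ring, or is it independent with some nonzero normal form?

Adjoining -3a² + 6a - 135/8b³ + 111/4b² - 51/2b + 8 makes the ideal the whole ring: the system is inconsistent.

First compute the reduced Gröbner basis of I by Buchberger's algorithm.
f_1 = -3ab - 4/3a + 5b + 8/3, LT = ab.
f_2 = 4a² + 3ab - 2b² - b - 16, LT = a².

S(f_1,f_2): lcm = a²b. S = 4/9a² - ¾ab² - 5/3ab - 8/9a + ½b³ + ¼b² + 4b.
  leading term a²: subtract (1/9)·f_2 from 4/9a² - ¾ab² - 5/3ab - 8/9a + ½b³ + ¼b² + 4b → -¾ab² - 2ab - 8/9a + ½b³ + 17/36b² + 37/9b + 16/9
  leading term ab²: subtract (¼b)·f_1 from -¾ab² - 2ab - 8/9a + ½b³ + 17/36b² + 37/9b + 16/9 → -5/3ab - 8/9a + ½b³ - 7/9b² + 31/9b + 16/9
  leading term ab: subtract (5/9)·f_1 from -5/3ab - 8/9a + ½b³ - 7/9b² + 31/9b + 16/9 → -4/27a + ½b³ - 7/9b² + ⅔b + 8/27
  leading term a: no divisor's leading term divides it; move -4/27a to the remainder.
  leading term b³: no divisor's leading term divides it; move ½b³ to the remainder.
  leading term b²: no divisor's leading term divides it; move -7/9b² to the remainder.
  leading term b: no divisor's leading term divides it; move ⅔b to the remainder.
  leading term 1: no divisor's leading term divides it; move 8/27 to the remainder.
  remainder -4/27a + ½b³ - 7/9b² + ⅔b + 8/27 ≠ 0; add h_3 = -4/27a + ½b³ - 7/9b² + ⅔b + 8/27 to the basis.

S(f_1,h_3): lcm = ab. S = 4/9a + 27/8b⁴ - 21/4b³ + 9/2b² + ⅓b - 8/9.
  leading term a: subtract (-3)·h_3 from 4/9a + 27/8b⁴ - 21/4b³ + 9/2b² + ⅓b - 8/9 → 27/8b⁴ - 15/4b³ + 13/6b² + 7/3b
  leading term b⁴: no divisor's leading term divides it; move 27/8b⁴ to the remainder.
  leading term b³: no divisor's leading term divides it; move -15/4b³ to the remainder.
  leading term b²: no divisor's leading term divides it; move 13/6b² to the remainder.
  leading term b: no divisor's leading term divides it; move 7/3b to the remainder.
  remainder 27/8b⁴ - 15/4b³ + 13/6b² + 7/3b ≠ 0; add h_4 = 27/8b⁴ - 15/4b³ + 13/6b² + 7/3b to the basis.

The other S-polynomials (S(f_2,h_3), S(f_1,h_4), S(f_2,h_4), S(h_3,h_4)) all reduce to 0 modulo the current basis, so we have a Gröbner basis.
Inter-reduce: drop elements whose leading term is divisible by another's, tail-reduce, and make monic.
Reduced Gröbner basis: {a - 27/8b³ + 21/4b² - 9/2b - 2, b⁴ - 10/9b³ + 52/81b² + 56/81b}.
Label its elements g_1 = a - 27/8b³ + 21/4b² - 9/2b - 2, g_2 = b⁴ - 10/9b³ + 52/81b² + 56/81b.

Reduce p = -3a² + 6a - 135/8b³ + 111/4b² - 51/2b + 8 modulo G:
  leading term a²: subtract (-3a)·g_1 from -3a² + 6a - 135/8b³ + 111/4b² - 51/2b + 8 → -81/8ab³ + 63/4ab² - 27/2ab - 135/8b³ + 111/4b² - 51/2b + 8
  leading term ab³: subtract (-81/8b³)·g_1 from -81/8ab³ + 63/4ab² - 27/2ab - 135/8b³ + 111/4b² - 51/2b + 8 → 63/4ab² - 27/2ab - 2187/64b⁶ + 1701/32b⁵ - 729/16b⁴ - 297/8b³ + 111/4b² - 51/2b + 8
  leading term ab²: subtract (63/4b²)·g_1 from 63/4ab² - 27/2ab - 2187/64b⁶ + 1701/32b⁵ - 729/16b⁴ - 297/8b³ + 111/4b² - 51/2b + 8 → -27/2ab - 2187/64b⁶ + 1701/16b⁵ - 513/4b⁴ + 135/4b³ + 237/4b² - 51/2b + 8
  leading term ab: subtract (-27/2b)·g_1 from -27/2ab - 2187/64b⁶ + 1701/16b⁵ - 513/4b⁴ + 135/4b³ + 237/4b² - 51/2b + 8 → -2187/64b⁶ + 1701/16b⁵ - 2781/16b⁴ + 837/8b³ - 3/2b² - 105/2b + 8
  leading term b⁶: subtract (-2187/64b²)·g_2 from -2187/64b⁶ + 1701/16b⁵ - 2781/16b⁴ + 837/8b³ - 3/2b² - 105/2b + 8 → 2187/32b⁵ - 1215/8b⁴ + 513/4b³ - 3/2b² - 105/2b + 8
  leading term b⁵: subtract (2187/32b)·g_2 from 2187/32b⁵ - 1215/8b⁴ + 513/4b³ - 3/2b² - 105/2b + 8 → -1215/16b⁴ + 675/8b³ - 195/4b² - 105/2b + 8
  leading term b⁴: subtract (-1215/16)·g_2 from -1215/16b⁴ + 675/8b³ - 195/4b² - 105/2b + 8 → 8
  leading term 1: no divisor's leading term divides it; move 8 to the remainder.
  normal form = 8.
The normal form is nonzero, so p ∉ I. Since p minus its normal form lies in I, I + (p) = I + (r) where r = 8; decide whether this ideal is the whole ring.
Here r = 8 is a nonzero constant, hence a unit: 1 ∈ I + (p), the Gröbner basis of I + (p) is {1}, and the enlarged system has no common solution — adjoining p is inconsistent.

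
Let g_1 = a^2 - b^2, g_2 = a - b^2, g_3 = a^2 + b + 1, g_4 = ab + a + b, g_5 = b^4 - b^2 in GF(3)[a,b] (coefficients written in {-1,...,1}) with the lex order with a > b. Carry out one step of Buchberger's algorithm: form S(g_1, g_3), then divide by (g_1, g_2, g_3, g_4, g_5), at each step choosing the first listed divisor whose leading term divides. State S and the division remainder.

S(g_1, g_3) = -b^2 - b - 1; remainder on division = -b^2 - b - 1.

lcm(LM(g_1), LM(g_3)) = a^2.
S = (lcm/LT(g_1))·g_1 − (lcm/LT(g_3))·g_3 = -b^2 - b - 1.
Reduce S modulo (g_1, g_2, g_3, g_4, g_5) in that order:
  leading term b^2: no divisor's leading term divides it; move -b^2 to the remainder.
  leading term b: no divisor's leading term divides it; move -b to the remainder.
  leading term 1: no divisor's leading term divides it; move -1 to the remainder.
The remainder -b^2 - b - 1 is nonzero, so it would be added as the next basis element.
An S-polynomial is built so that the two leading terms cancel; whether anything survives reduction is exactly the Gröbner-basis criterion.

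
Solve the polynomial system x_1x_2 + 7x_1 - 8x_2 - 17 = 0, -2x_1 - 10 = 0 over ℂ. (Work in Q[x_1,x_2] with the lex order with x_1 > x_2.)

Compute a lex Gröbner basis by Buchberger's algorithm.
f_1 = x_1x_2 + 7x_1 - 8x_2 - 17, LT = x_1x_2.
f_2 = -2x_1 - 10, LT = x_1.

S(f_1,f_2): lcm = x_1x_2. S = 7x_1 - 13x_2 - 17.
  leading term x_1: subtract (-7/2)·f_2 from 7x_1 - 13x_2 - 17 → -13x_2 - 52
  leading term x_2: no divisor's leading term divides it; move -13x_2 to the remainder.
  leading term 1: no divisor's leading term divides it; move -52 to the remainder.
  remainder -13x_2 - 52 ≠ 0; add h_3 = -13x_2 - 52 to the basis.

S(f_1,h_3): lcm = x_1x_2. S = 3x_1 - 8x_2 - 17.
  leading term x_1: subtract (-3/2)·f_2 from 3x_1 - 8x_2 - 17 → -8x_2 - 32
  leading term x_2: subtract (8/13)·h_3 from -8x_2 - 32 → 0
  remainder 0.

S(f_2,h_3): leading monomials are coprime, so the S-polynomial reduces to 0 (Buchberger's first criterion).
Every S-polynomial of the final basis reduces to 0, so we have a Gröbner basis.
Inter-reduce: drop elements whose leading term is divisible by another's, tail-reduce, and make monic.
Reduced Gröbner basis: {x_1 + 5, x_2 + 4}.

The lex basis is triangular: the last element involves only x_2. Solving x_2 + 4 = 0 gives x_2 ∈ {-4}; substituting each value into the earlier elements determines the remaining variables.
  x_2 = -4: the earlier basis element becomes x_1 + 5 = 0, giving x_1 = -5 — point (-5, -4).

{(-5, -4)}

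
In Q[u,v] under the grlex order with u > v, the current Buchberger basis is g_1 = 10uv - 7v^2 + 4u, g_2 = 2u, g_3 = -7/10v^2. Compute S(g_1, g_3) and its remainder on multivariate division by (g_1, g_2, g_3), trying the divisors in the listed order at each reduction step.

lcm(LM(g_1), LM(g_3)) = uv^2.
S = (lcm/LT(g_1))·g_1 − (lcm/LT(g_3))·g_3 = -7/10v^3 + 2/5uv.
Reduce S modulo (g_1, g_2, g_3) in that order:
  leading term v^3: subtract (v)·g_3 from -7/10v^3 + 2/5uv → 2/5uv
  leading term uv: subtract (1/25)·g_1 from 2/5uv → 7/25v^2 - 4/25u
  leading term v^2: subtract (-2/5)·g_3 from 7/25v^2 - 4/25u → -4/25u
  leading term u: subtract (-2/25)·g_2 from -4/25u → 0
The remainder is 0, so this S-polynomial contributes no new basis element.

S(g_1, g_3) = -7/10v^3 + 2/5uv; remainder on division = 0.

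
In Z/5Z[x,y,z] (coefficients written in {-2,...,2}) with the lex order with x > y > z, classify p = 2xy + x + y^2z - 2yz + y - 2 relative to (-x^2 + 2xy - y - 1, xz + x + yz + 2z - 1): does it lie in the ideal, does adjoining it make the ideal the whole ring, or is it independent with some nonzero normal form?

2xy + x + y^2z - 2yz + y - 2 lies in I (it reduces to 0).

First compute the reduced Gröbner basis of I by Buchberger's algorithm.
f_1 = -x^2 + 2xy - y - 1, LT = x^2.
f_2 = xz + x + yz + 2z - 1, LT = xz.

S(f_1,f_2): lcm = x^2z. S = -x^2 + 2xyz - 2xz + x + yz + z.
  reduce S modulo (f_1, f_2):
  remainder xy - 2x - 2y^2z - yz - 2y - 1 ≠ 0; add h_3 = xy - 2x - 2y^2z - yz - 2y - 1 to the basis.

S(f_2,h_3): lcm = xyz. S = xy + 2xz + 2y^2z^2 + y^2z + yz^2 - yz - y + z.
  reduce S modulo (f_1, f_2, h_3):
  remainder 2y^2z^2 - 2y^2z + yz^2 - 2yz + y + 2z - 2 ≠ 0; add h_4 = 2y^2z^2 - 2y^2z + yz^2 - 2yz + y + 2z - 2 to the basis.

The other S-polynomials (S(f_1,h_3), S(f_1,h_4), S(f_2,h_4), S(h_3,h_4)) all reduce to 0 modulo the current basis, so we have a Gröbner basis.
Inter-reduce: drop elements whose leading term is divisible by another's, tail-reduce, and make monic.
Reduced Gröbner basis: {x^2 + x + y^2z - 2yz + 2y - 1, xy - 2x - 2y^2z - yz - 2y - 1, xz + x + yz + 2z - 1, y^2z^2 - y^2z - 2yz^2 - yz - 2y + z - 1}.
Label its elements g_1 = x^2 + x + y^2z - 2yz + 2y - 1, g_2 = xy - 2x - 2y^2z - yz - 2y - 1, g_3 = xz + x + yz + 2z - 1, g_4 = y^2z^2 - y^2z - 2yz^2 - yz - 2y + z - 1.

Reduce p = 2xy + x + y^2z - 2yz + y - 2 modulo G:
  leading term xy: subtract (2)·g_2 from 2xy + x + y^2z - 2yz + y - 2 → 0
  normal form = 0.
Since the normal form is 0, p ∈ I.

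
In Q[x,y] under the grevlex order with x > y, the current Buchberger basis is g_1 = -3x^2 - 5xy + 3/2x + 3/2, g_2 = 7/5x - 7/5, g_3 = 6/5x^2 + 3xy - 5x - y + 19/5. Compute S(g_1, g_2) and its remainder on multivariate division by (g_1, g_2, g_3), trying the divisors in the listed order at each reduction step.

lcm(LM(g_1), LM(g_2)) = x^2.
S = (lcm/LT(g_1))·g_1 − (lcm/LT(g_2))·g_2 = 5/3xy + 1/2x - 1/2.
Reduce S modulo (g_1, g_2, g_3) in that order:
  leading term xy: subtract (25/21y)·g_2 from 5/3xy + 1/2x - 1/2 → 1/2x + 5/3y - 1/2
  leading term x: subtract (5/14)·g_2 from 1/2x + 5/3y - 1/2 → 5/3y
  leading term y: no divisor's leading term divides it; move 5/3y to the remainder.
The remainder 5/3y is nonzero, so it would be added as the next basis element.

S(g_1, g_2) = 5/3xy + 1/2x - 1/2; remainder on division = 5/3y.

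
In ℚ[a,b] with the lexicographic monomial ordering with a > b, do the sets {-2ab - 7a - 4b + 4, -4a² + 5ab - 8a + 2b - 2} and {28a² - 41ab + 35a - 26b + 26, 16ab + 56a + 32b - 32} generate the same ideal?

Yes, the ideals are equal.

Equality of ideals is decidable: compute both reduced Gröbner bases (unique for the ordering) and check whether they agree.
Buchberger on the first generating set:
f_1 = -2ab - 7a - 4b + 4, LT = ab.
f_2 = -4a² + 5ab - 8a + 2b - 2, LT = a².

S(f_1,f_2): lcm = a²b. S = 7/2a² + 5/4ab² - 2a + ½b² - ½b.
  reduce S modulo (f_1, f_2):
  remainder -9a - 2b² + 15/4b - 7/4 ≠ 0; add g_3 = -9a - 2b² + 15/4b - 7/4 to the basis.

S(f_1,g_3): lcm = ab. S = 7/2a - 2/9b³ + 5/12b² + 65/36b - 2.
  reduce S modulo (f_1, f_2, g_3):
  remainder -2/9b³ - 13/36b² + 235/72b - 193/72 ≠ 0; add g_4 = -2/9b³ - 13/36b² + 235/72b - 193/72 to the basis.

The other S-polynomials (S(f_2,g_3), S(f_1,g_4), S(f_2,g_4), S(g_3,g_4)) all reduce to 0 modulo the current basis, so we have a Gröbner basis.
Inter-reduce: drop elements whose leading term is divisible by another's, tail-reduce, and make monic.
Reduced Gröbner basis: {a + 2/9b² - 5/12b + 7/36, b³ + 13/8b² - 235/16b + 193/16}.

Buchberger on the second generating set:
h_1 = 28a² - 41ab + 35a - 26b + 26, LT = a².
h_2 = 16ab + 56a + 32b - 32, LT = ab.

S(h_1,h_2): lcm = a²b. S = -7/2a² - 41/28ab² - ¾ab + 2a - 13/14b² + 13/14b.
  reduce S modulo (h_1, h_2):
  remainder 9a + 2b² - 15/4b + 7/4 ≠ 0; add k_3 = 9a + 2b² - 15/4b + 7/4 to the basis.

S(h_2,k_3): lcm = ab. S = 7/2a - 2/9b³ + 5/12b² + 65/36b - 2.
  reduce S modulo (h_1, h_2, k_3):
  remainder -2/9b³ - 13/36b² + 235/72b - 193/72 ≠ 0; add k_4 = -2/9b³ - 13/36b² + 235/72b - 193/72 to the basis.

The other S-polynomials (S(h_1,k_3), S(h_1,k_4), S(h_2,k_4), S(k_3,k_4)) all reduce to 0 modulo the current basis, so we have a Gröbner basis.
Inter-reduce: drop elements whose leading term is divisible by another's, tail-reduce, and make monic.
Reduced Gröbner basis: {a + 2/9b² - 5/12b + 7/36, b³ + 13/8b² - 235/16b + 193/16}.

The two bases agree; hence the ideals are identical.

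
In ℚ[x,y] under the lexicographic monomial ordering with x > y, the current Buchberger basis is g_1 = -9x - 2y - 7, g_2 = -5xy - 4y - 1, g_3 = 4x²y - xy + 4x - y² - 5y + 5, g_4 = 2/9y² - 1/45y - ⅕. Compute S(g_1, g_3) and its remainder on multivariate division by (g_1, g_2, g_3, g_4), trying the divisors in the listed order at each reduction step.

S(g_1, g_3) = 2/9xy² + 37/36xy - x + ¼y² + 5/4y - 5/4; remainder on division = 1103/1800y - 1103/1800.

lcm(LM(g_1), LM(g_3)) = x²y.
S = (lcm/LT(g_1))·g_1 − (lcm/LT(g_3))·g_3 = 2/9xy² + 37/36xy - x + ¼y² + 5/4y - 5/4.
Reduce S modulo (g_1, g_2, g_3, g_4) in that order:
  leading term xy²: subtract (-2/81y²)·g_1 from 2/9xy² + 37/36xy - x + ¼y² + 5/4y - 5/4 → 37/36xy - x - 4/81y³ + 25/324y² + 5/4y - 5/4
  leading term xy: subtract (-37/324y)·g_1 from 37/36xy - x - 4/81y³ + 25/324y² + 5/4y - 5/4 → -x - 4/81y³ - 49/324y² + 73/162y - 5/4
  leading term x: subtract (1/9)·g_1 from -x - 4/81y³ - 49/324y² + 73/162y - 5/4 → -4/81y³ - 49/324y² + 109/162y - 17/36
  leading term y³: subtract (-2/9y)·g_4 from -4/81y³ - 49/324y² + 109/162y - 17/36 → -253/1620y² + 509/810y - 17/36
  leading term y²: subtract (-253/360)·g_4 from -253/1620y² + 509/810y - 17/36 → 1103/1800y - 1103/1800
  leading term y: no divisor's leading term divides it; move 1103/1800y to the remainder.
  leading term 1: no divisor's leading term divides it; move -1103/1800 to the remainder.
The remainder 1103/1800y - 1103/1800 is nonzero, so it would be added as the next basis element.
This is the inner loop of Buchberger's algorithm — each nonzero remainder becomes a new basis element.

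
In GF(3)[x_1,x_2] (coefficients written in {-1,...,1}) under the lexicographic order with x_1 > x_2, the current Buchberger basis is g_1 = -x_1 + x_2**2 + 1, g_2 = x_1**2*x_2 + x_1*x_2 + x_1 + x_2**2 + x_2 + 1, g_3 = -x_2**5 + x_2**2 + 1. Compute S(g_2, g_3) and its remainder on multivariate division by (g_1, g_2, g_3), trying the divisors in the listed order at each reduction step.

lcm(LM(g_2), LM(g_3)) = x_1**2*x_2**5.
S = (lcm/LT(g_2))·g_2 − (lcm/LT(g_3))·g_3 = x_1**2*x_2**2 + x_1**2 + x_1*x_2**5 + x_1*x_2**4 + x_2**6 + x_2**5 + x_2**4.
Reduce S modulo (g_1, g_2, g_3) in that order:
  leading term x_1**2*x_2**2: subtract (-x_1*x_2**2)·g_1 from x_1**2*x_2**2 + x_1**2 + x_1*x_2**5 + x_1*x_2**4 + x_2**6 + x_2**5 + x_2**4 → x_1**2 + x_1*x_2**5 - x_1*x_2**4 + x_1*x_2**2 + x_2**6 + x_2**5 + x_2**4
  leading term x_1**2: subtract (-x_1)·g_1 from x_1**2 + x_1*x_2**5 - x_1*x_2**4 + x_1*x_2**2 + x_2**6 + x_2**5 + x_2**4 → x_1*x_2**5 - x_1*x_2**4 - x_1*x_2**2 + x_1 + x_2**6 + x_2**5 + x_2**4
  leading term x_1*x_2**5: subtract (-x_2**5)·g_1 from x_1*x_2**5 - x_1*x_2**4 - x_1*x_2**2 + x_1 + x_2**6 + x_2**5 + x_2**4 → -x_1*x_2**4 - x_1*x_2**2 + x_1 + x_2**7 + x_2**6 - x_2**5 + x_2**4
  leading term x_1*x_2**4: subtract (x_2**4)·g_1 from -x_1*x_2**4 - x_1*x_2**2 + x_1 + x_2**7 + x_2**6 - x_2**5 + x_2**4 → -x_1*x_2**2 + x_1 + x_2**7 - x_2**5
  leading term x_1*x_2**2: subtract (x_2**2)·g_1 from -x_1*x_2**2 + x_1 + x_2**7 - x_2**5 → x_1 + x_2**7 - x_2**5 - x_2**4 - x_2**2
  leading term x_1: subtract (-1)·g_1 from x_1 + x_2**7 - x_2**5 - x_2**4 - x_2**2 → x_2**7 - x_2**5 - x_2**4 + 1
  leading term x_2**7: subtract (-x_2**2)·g_3 from x_2**7 - x_2**5 - x_2**4 + 1 → -x_2**5 + x_2**2 + 1
  leading term x_2**5: subtract (1)·g_3 from -x_2**5 + x_2**2 + 1 → 0
The remainder is 0, so this S-polynomial contributes no new basis element.

S(g_2, g_3) = x_1**2*x_2**2 + x_1**2 + x_1*x_2**5 + x_1*x_2**4 + x_2**6 + x_2**5 + x_2**4; remainder on division = 0.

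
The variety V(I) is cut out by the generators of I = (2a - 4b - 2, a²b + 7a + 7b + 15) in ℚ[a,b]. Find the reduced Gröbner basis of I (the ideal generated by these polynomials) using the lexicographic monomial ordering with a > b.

G = {a - 2b - 1, b³ + b² + 11/2b + 11/2}

f_1 = 2a - 4b - 2, LT = a.
f_2 = a²b + 7a + 7b + 15, LT = a²b.

S(f_1,f_2): lcm = a²b. S = -2ab² - ab - 7a - 7b - 15.
  leading term ab²: subtract (-b²)·f_1 from -2ab² - ab - 7a - 7b - 15 → -ab - 7a - 4b³ - 2b² - 7b - 15
  leading term ab: subtract (-½b)·f_1 from -ab - 7a - 4b³ - 2b² - 7b - 15 → -7a - 4b³ - 4b² - 8b - 15
  leading term a: subtract (-7/2)·f_1 from -7a - 4b³ - 4b² - 8b - 15 → -4b³ - 4b² - 22b - 22
  leading term b³: no divisor's leading term divides it; move -4b³ to the remainder.
  leading term b²: no divisor's leading term divides it; move -4b² to the remainder.
  leading term b: no divisor's leading term divides it; move -22b to the remainder.
  leading term 1: no divisor's leading term divides it; move -22 to the remainder.
  remainder -4b³ - 4b² - 22b - 22 ≠ 0; add g_3 = -4b³ - 4b² - 22b - 22 to the basis.

The other S-polynomials (S(f_1,g_3), S(f_2,g_3)) all reduce to 0 modulo the current basis, so we have a Gröbner basis.
Inter-reduce: drop elements whose leading term is divisible by another's, tail-reduce, and make monic.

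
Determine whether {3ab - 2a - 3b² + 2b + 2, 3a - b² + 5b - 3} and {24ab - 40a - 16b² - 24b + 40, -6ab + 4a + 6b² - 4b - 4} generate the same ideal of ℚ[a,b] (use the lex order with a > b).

Equality of ideals is decidable: compute both reduced Gröbner bases (unique for the ordering) and check whether they agree.
Buchberger on the first generating set:
f_1 = 3ab - 2a - 3b² + 2b + 2, LT = ab.
f_2 = 3a - b² + 5b - 3, LT = a.

S(f_1,f_2): lcm = ab. S = -⅔a + ⅓b³ - 8/3b² + 5/3b + ⅔.
  leading term a: subtract (-2/9)·f_2 from -⅔a + ⅓b³ - 8/3b² + 5/3b + ⅔ → ⅓b³ - 26/9b² + 25/9b
  leading term b³: no divisor's leading term divides it; move ⅓b³ to the remainder.
  leading term b²: no divisor's leading term divides it; move -26/9b² to the remainder.
  leading term b: no divisor's leading term divides it; move 25/9b to the remainder.
  remainder ⅓b³ - 26/9b² + 25/9b ≠ 0; add g_3 = ⅓b³ - 26/9b² + 25/9b to the basis.

S(f_1,g_3): lcm = ab³. S = 8ab² - 25/3ab - b⁴ + ⅔b³ + ⅔b².
  leading term ab²: subtract (8/3b)·f_1 from 8ab² - 25/3ab - b⁴ + ⅔b³ + ⅔b² → -3ab - b⁴ + 26/3b³ - 14/3b² - 16/3b
  leading term ab: subtract (-1)·f_1 from -3ab - b⁴ + 26/3b³ - 14/3b² - 16/3b → -2a - b⁴ + 26/3b³ - 23/3b² - 10/3b + 2
  leading term a: subtract (-⅔)·f_2 from -2a - b⁴ + 26/3b³ - 23/3b² - 10/3b + 2 → -b⁴ + 26/3b³ - 25/3b²
  leading term b⁴: subtract (-3b)·g_3 from -b⁴ + 26/3b³ - 25/3b² → 0
  remainder 0.

S(f_2,g_3): leading monomials are coprime, so the S-polynomial reduces to 0 (Buchberger's first criterion).
Every S-polynomial of the final basis reduces to 0, so we have a Gröbner basis.
Inter-reduce: drop elements whose leading term is divisible by another's, tail-reduce, and make monic.
Reduced Gröbner basis: {a - ⅓b² + 5/3b - 1, b³ - 26/3b² + 25/3b}.

Buchberger on the second generating set:
h_1 = 24ab - 40a - 16b² - 24b + 40, LT = ab.
h_2 = -6ab + 4a + 6b² - 4b - 4, LT = ab.

S(h_1,h_2): lcm = ab. S = -a + ⅓b² - 5/3b + 1.
  leading term a: no divisor's leading term divides it; move -a to the remainder.
  leading term b²: no divisor's leading term divides it; move ⅓b² to the remainder.
  leading term b: no divisor's leading term divides it; move -5/3b to the remainder.
  leading term 1: no divisor's leading term divides it; move 1 to the remainder.
  remainder -a + ⅓b² - 5/3b + 1 ≠ 0; add k_3 = -a + ⅓b² - 5/3b + 1 to the basis.

S(h_1,k_3): lcm = ab. S = -5/3a + ⅓b³ - 7/3b² + 5/3.
  leading term a: subtract (5/3)·k_3 from -5/3a + ⅓b³ - 7/3b² + 5/3 → ⅓b³ - 26/9b² + 25/9b
  leading term b³: no divisor's leading term divides it; move ⅓b³ to the remainder.
  leading term b²: no divisor's leading term divides it; move -26/9b² to the remainder.
  leading term b: no divisor's leading term divides it; move 25/9b to the remainder.
  remainder ⅓b³ - 26/9b² + 25/9b ≠ 0; add k_4 = ⅓b³ - 26/9b² + 25/9b to the basis.

S(h_2,k_3): lcm = ab. S = -⅔a + ⅓b³ - 8/3b² + 5/3b + ⅔.
  leading term a: subtract (⅔)·k_3 from -⅔a + ⅓b³ - 8/3b² + 5/3b + ⅔ → ⅓b³ - 26/9b² + 25/9b
  leading term b³: subtract (1)·k_4 from ⅓b³ - 26/9b² + 25/9b → 0
  remainder 0.

S(h_1,k_4): lcm = ab³. S = 7ab² - 25/3ab - ⅔b⁴ - b³ + 5/3b².
  leading term ab²: subtract (7/24b)·h_1 from 7ab² - 25/3ab - ⅔b⁴ - b³ + 5/3b² → 10/3ab - ⅔b⁴ + 11/3b³ + 26/3b² - 35/3b
  leading term ab: subtract (5/36)·h_1 from 10/3ab - ⅔b⁴ + 11/3b³ + 26/3b² - 35/3b → 50/9a - ⅔b⁴ + 11/3b³ + 98/9b² - 25/3b - 50/9
  leading term a: subtract (-50/9)·k_3 from 50/9a - ⅔b⁴ + 11/3b³ + 98/9b² - 25/3b - 50/9 → -⅔b⁴ + 11/3b³ + 344/27b² - 475/27b
  leading term b⁴: subtract (-2b)·k_4 from -⅔b⁴ + 11/3b³ + 344/27b² - 475/27b → -19/9b³ + 494/27b² - 475/27b
  leading term b³: subtract (-19/3)·k_4 from -19/9b³ + 494/27b² - 475/27b → 0
  remainder 0.

S(h_2,k_4): lcm = ab³. S = 8ab² - 25/3ab - b⁴ + ⅔b³ + ⅔b².
  leading term ab²: subtract (⅓b)·h_1 from 8ab² - 25/3ab - b⁴ + ⅔b³ + ⅔b² → 5ab - b⁴ + 6b³ + 26/3b² - 40/3b
  leading term ab: subtract (5/24)·h_1 from 5ab - b⁴ + 6b³ + 26/3b² - 40/3b → 25/3a - b⁴ + 6b³ + 12b² - 25/3b - 25/3
  leading term a: subtract (-25/3)·k_3 from 25/3a - b⁴ + 6b³ + 12b² - 25/3b - 25/3 → -b⁴ + 6b³ + 133/9b² - 200/9b
  leading term b⁴: subtract (-3b)·k_4 from -b⁴ + 6b³ + 133/9b² - 200/9b → -8/3b³ + 208/9b² - 200/9b
  leading term b³: subtract (-8)·k_4 from -8/3b³ + 208/9b² - 200/9b → 0
  remainder 0.

S(k_3,k_4): leading monomials are coprime, so the S-polynomial reduces to 0 (Buchberger's first criterion).
Every S-polynomial of the final basis reduces to 0, so we have a Gröbner basis.
Inter-reduce: drop elements whose leading term is divisible by another's, tail-reduce, and make monic.
Reduced Gröbner basis: {a - ⅓b² + 5/3b - 1, b³ - 26/3b² + 25/3b}.

The two bases agree; hence the ideals are identical.

Yes, the ideals are equal.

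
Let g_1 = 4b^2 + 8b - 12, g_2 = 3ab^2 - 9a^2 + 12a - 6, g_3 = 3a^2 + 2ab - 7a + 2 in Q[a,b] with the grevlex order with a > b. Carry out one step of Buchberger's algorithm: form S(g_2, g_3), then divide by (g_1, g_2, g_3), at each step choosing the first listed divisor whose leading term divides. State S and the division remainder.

lcm(LM(g_2), LM(g_3)) = a^2b^2.
S = (lcm/LT(g_2))·g_2 − (lcm/LT(g_3))·g_3 = -2/3ab^3 - 3a^3 + 7/3ab^2 + 4a^2 - 2/3b^2 - 2a.
Reduce S modulo (g_1, g_2, g_3) in that order:
  leading term ab^3: subtract (-1/6ab)·g_1 from -2/3ab^3 - 3a^3 + 7/3ab^2 + 4a^2 - 2/3b^2 - 2a → -3a^3 + 11/3ab^2 + 4a^2 - 2ab - 2/3b^2 - 2a
  leading term a^3: subtract (-a)·g_3 from -3a^3 + 11/3ab^2 + 4a^2 - 2ab - 2/3b^2 - 2a → 2a^2b + 11/3ab^2 - 3a^2 - 2ab - 2/3b^2
  leading term a^2b: subtract (2/3b)·g_3 from 2a^2b + 11/3ab^2 - 3a^2 - 2ab - 2/3b^2 → 7/3ab^2 - 3a^2 + 8/3ab - 2/3b^2 - 4/3b
  leading term ab^2: subtract (7/12a)·g_1 from 7/3ab^2 - 3a^2 + 8/3ab - 2/3b^2 - 4/3b → -3a^2 - 2ab - 2/3b^2 + 7a - 4/3b
  leading term a^2: subtract (-1)·g_3 from -3a^2 - 2ab - 2/3b^2 + 7a - 4/3b → -2/3b^2 - 4/3b + 2
  leading term b^2: subtract (-1/6)·g_1 from -2/3b^2 - 4/3b + 2 → 0
The remainder is 0, so this S-polynomial contributes no new basis element.
This is the inner loop of Buchberger's algorithm — each nonzero remainder becomes a new basis element.

S(g_2, g_3) = -2/3ab^3 - 3a^3 + 7/3ab^2 + 4a^2 - 2/3b^2 - 2a; remainder on division = 0.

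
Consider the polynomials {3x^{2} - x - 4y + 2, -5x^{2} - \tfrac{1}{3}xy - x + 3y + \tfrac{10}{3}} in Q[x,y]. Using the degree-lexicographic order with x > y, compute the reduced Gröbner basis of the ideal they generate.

G = {x^{2} - \tfrac{1}{3}x - \tfrac{4}{3}y + \tfrac{2}{3}, xy + 8x + 11y - 20, y^{2} - 81x - 86y + 166}

This is the nonlinear analogue of row-reducing a linear system.

f_1 = 3x^{2} - x - 4y + 2, LT = x^{2}.
f_2 = -5x^{2} - \tfrac{1}{3}xy - x + 3y + \tfrac{10}{3}, LT = x^{2}.

S(f_1,f_2): lcm = x^{2}. S = -\tfrac{1}{15}xy - \tfrac{8}{15}x - \tfrac{11}{15}y + \tfrac{4}{3}.
  reduce S modulo (f_1, f_2):
  remainder -\tfrac{1}{15}xy - \tfrac{8}{15}x - \tfrac{11}{15}y + \tfrac{4}{3} ≠ 0; add g_3 = -\tfrac{1}{15}xy - \tfrac{8}{15}x - \tfrac{11}{15}y + \tfrac{4}{3} to the basis.

S(f_1,g_3): lcm = x^{2}y. S = -8x^{2} - \tfrac{34}{3}xy - \tfrac{4}{3}y^{2} + 20x + \tfrac{2}{3}y.
  reduce S modulo (f_1, f_2, g_3):
  remainder -\tfrac{4}{3}y^{2} + 108x + \tfrac{344}{3}y - \tfrac{664}{3} ≠ 0; add g_4 = -\tfrac{4}{3}y^{2} + 108x + \tfrac{344}{3}y - \tfrac{664}{3} to the basis.

The other S-polynomials (S(f_2,g_3), S(f_1,g_4), S(f_2,g_4), S(g_3,g_4)) all reduce to 0 modulo the current basis, so we have a Gröbner basis.
Inter-reduce: drop elements whose leading term is divisible by another's, tail-reduce, and make monic.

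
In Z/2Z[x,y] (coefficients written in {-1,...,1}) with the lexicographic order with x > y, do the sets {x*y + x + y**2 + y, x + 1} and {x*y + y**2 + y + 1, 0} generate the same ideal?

No, the ideals differ.

Since reduced Gröbner bases are canonical representatives of ideals under a given ordering, it suffices to compute and compare them.
Buchberger on the first generating set:
f_1 = x*y + x + y**2 + y, LT = x*y.
f_2 = x + 1, LT = x.

S(f_1,f_2): lcm = x*y. S = x + y**2.
  reduce S modulo (f_1, f_2):
  remainder y**2 + 1 ≠ 0; add g_3 = y**2 + 1 to the basis.

The other S-polynomials (S(f_1,g_3), S(f_2,g_3)) all reduce to 0 modulo the current basis, so we have a Gröbner basis.
Inter-reduce: drop elements whose leading term is divisible by another's, tail-reduce, and make monic.
Reduced Gröbner basis: {x + 1, y**2 + 1}.

Buchberger on the second generating set:
h_1 = x*y + y**2 + y + 1, LT = x*y.

No S-polynomials remain, so we have a Gröbner basis.
Inter-reduce: drop elements whose leading term is divisible by another's, tail-reduce, and make monic.
Reduced Gröbner basis: {x*y + y**2 + y + 1}.

These differ, so the ideals are not equal.
The same test decides containment: I ⊆ J iff every generator of I reduces to 0 modulo a Gröbner basis of J.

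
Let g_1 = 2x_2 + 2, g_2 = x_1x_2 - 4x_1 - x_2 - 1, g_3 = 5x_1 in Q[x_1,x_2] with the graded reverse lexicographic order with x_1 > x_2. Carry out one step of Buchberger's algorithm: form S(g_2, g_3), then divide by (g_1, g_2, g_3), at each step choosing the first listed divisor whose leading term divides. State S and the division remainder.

lcm(LM(g_2), LM(g_3)) = x_1x_2.
S = (lcm/LT(g_2))·g_2 − (lcm/LT(g_3))·g_3 = -4x_1 - x_2 - 1.
Reduce S modulo (g_1, g_2, g_3) in that order:
  leading term x_1: subtract (-\tfrac{4}{5})·g_3 from -4x_1 - x_2 - 1 → -x_2 - 1
  leading term x_2: subtract (-\tfrac{1}{2})·g_1 from -x_2 - 1 → 0
The remainder is 0, so this S-polynomial contributes no new basis element.

S(g_2, g_3) = -4x_1 - x_2 - 1; remainder on division = 0.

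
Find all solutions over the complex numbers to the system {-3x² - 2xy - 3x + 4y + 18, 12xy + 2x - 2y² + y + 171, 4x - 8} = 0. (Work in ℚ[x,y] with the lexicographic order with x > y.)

{(2, -5), (2, 35/2)}

Compute a lex Gröbner basis by Buchberger's algorithm.
f_1 = -3x² - 2xy - 3x + 4y + 18, LT = x².
f_2 = 12xy + 2x - 2y² + y + 171, LT = xy.
f_3 = 4x - 8, LT = x.

S(f_1,f_2): lcm = x²y. S = -⅙x² + ⅚xy² + 11/12xy - 57/4x - 4/3y² - 6y.
  leading term x²: subtract (1/18)·f_1 from -⅙x² + ⅚xy² + 11/12xy - 57/4x - 4/3y² - 6y → ⅚xy² + 37/36xy - 169/12x - 4/3y² - 56/9y - 1
  leading term xy²: subtract (5/72y)·f_2 from ⅚xy² + 37/36xy - 169/12x - 4/3y² - 56/9y - 1 → 8/9xy - 169/12x + 5/36y³ - 101/72y² - 1303/72y - 1
  leading term xy: subtract (2/27)·f_2 from 8/9xy - 169/12x + 5/36y³ - 101/72y² - 1303/72y - 1 → -1537/108x + 5/36y³ - 271/216y² - 3925/216y - 41/3
  leading term x: subtract (-1537/432)·f_3 from -1537/108x + 5/36y³ - 271/216y² - 3925/216y - 41/3 → 5/36y³ - 271/216y² - 3925/216y - 2275/54
  leading term y³: no divisor's leading term divides it; move 5/36y³ to the remainder.
  leading term y²: no divisor's leading term divides it; move -271/216y² to the remainder.
  leading term y: no divisor's leading term divides it; move -3925/216y to the remainder.
  leading term 1: no divisor's leading term divides it; move -2275/54 to the remainder.
  remainder 5/36y³ - 271/216y² - 3925/216y - 2275/54 ≠ 0; add h_4 = 5/36y³ - 271/216y² - 3925/216y - 2275/54 to the basis.

S(f_1,f_3): lcm = x². S = ⅔xy + 3x - 4/3y - 6.
  leading term xy: subtract (1/18)·f_2 from ⅔xy + 3x - 4/3y - 6 → 26/9x + 1/9y² - 25/18y - 31/2
  leading term x: subtract (13/18)·f_3 from 26/9x + 1/9y² - 25/18y - 31/2 → 1/9y² - 25/18y - 175/18
  leading term y²: no divisor's leading term divides it; move 1/9y² to the remainder.
  leading term y: no divisor's leading term divides it; move -25/18y to the remainder.
  leading term 1: no divisor's leading term divides it; move -175/18 to the remainder.
  remainder 1/9y² - 25/18y - 175/18 ≠ 0; add h_5 = 1/9y² - 25/18y - 175/18 to the basis.

The other S-polynomials (S(f_2,f_3), S(f_1,h_4), S(f_2,h_4), S(f_3,h_4), S(f_1,h_5), S(f_2,h_5), S(f_3,h_5), S(h_4,h_5)) all reduce to 0 modulo the current basis, so we have a Gröbner basis.
Inter-reduce: drop elements whose leading term is divisible by another's, tail-reduce, and make monic.
Reduced Gröbner basis: {x - 2, y² - 25/2y - 175/2}.

A lex Gröbner basis eliminates variables successively. Here y² - 25/2y - 175/2 depends only on y, with roots {-5, 35/2}; lifting each root through the earlier basis elements recovers the full solutions.
  y = -5: the earlier basis element becomes x - 2 = 0, giving x = 2 — point (2, -5).
  y = 35/2: the earlier basis element becomes x - 2 = 0, giving x = 2 — point (2, 35/2).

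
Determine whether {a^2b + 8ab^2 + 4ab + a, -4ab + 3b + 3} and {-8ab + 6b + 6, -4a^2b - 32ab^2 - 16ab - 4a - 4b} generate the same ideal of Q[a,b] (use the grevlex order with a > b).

For a fixed monomial order, each ideal has a unique reduced Gröbner basis; comparing bases decides equality.
Buchberger on the first generating set:
f_1 = a^2b + 8ab^2 + 4ab + a, LT = a^2b.
f_2 = -4ab + 3b + 3, LT = ab.

S(f_1,f_2): lcm = a^2b. S = 8ab^2 + 19/4ab + 7/4a.
  leading term ab^2: subtract (-2b)·f_2 from 8ab^2 + 19/4ab + 7/4a → 19/4ab + 6b^2 + 7/4a + 6b
  leading term ab: subtract (-19/16)·f_2 from 19/4ab + 6b^2 + 7/4a + 6b → 6b^2 + 7/4a + 153/16b + 57/16
  leading term b^2: no divisor's leading term divides it; move 6b^2 to the remainder.
  leading term a: no divisor's leading term divides it; move 7/4a to the remainder.
  leading term b: no divisor's leading term divides it; move 153/16b to the remainder.
  leading term 1: no divisor's leading term divides it; move 57/16 to the remainder.
  remainder 6b^2 + 7/4a + 153/16b + 57/16 ≠ 0; add g_3 = 6b^2 + 7/4a + 153/16b + 57/16 to the basis.

S(f_1,g_3): lcm = a^2b^2. S = 8ab^3 - 7/24a^3 - 51/32a^2b + 4ab^2 - 19/32a^2 + ab.
  leading term ab^3: subtract (-2b^2)·f_2 from 8ab^3 - 7/24a^3 - 51/32a^2b + 4ab^2 - 19/32a^2 + ab → -7/24a^3 - 51/32a^2b + 4ab^2 + 6b^3 - 19/32a^2 + ab + 6b^2
  leading term a^3: no divisor's leading term divides it; move -7/24a^3 to the remainder.
  leading term a^2b: subtract (-51/32)·f_1 from -51/32a^2b + 4ab^2 + 6b^3 - 19/32a^2 + ab + 6b^2 → 67/4ab^2 + 6b^3 - 19/32a^2 + 59/8ab + 6b^2 + 51/32a
  leading term ab^2: subtract (-67/16b)·f_2 from 67/4ab^2 + 6b^3 - 19/32a^2 + 59/8ab + 6b^2 + 51/32a → 6b^3 - 19/32a^2 + 59/8ab + 297/16b^2 + 51/32a + 201/16b
  leading term b^3: subtract (b)·g_3 from 6b^3 - 19/32a^2 + 59/8ab + 297/16b^2 + 51/32a + 201/16b → -19/32a^2 + 45/8ab + 9b^2 + 51/32a + 9b
  leading term a^2: no divisor's leading term divides it; move -19/32a^2 to the remainder.
  leading term ab: subtract (-45/32)·f_2 from 45/8ab + 9b^2 + 51/32a + 9b → 9b^2 + 51/32a + 423/32b + 135/32
  leading term b^2: subtract (3/2)·g_3 from 9b^2 + 51/32a + 423/32b + 135/32 → -33/32a - 9/8b - 9/8
  leading term a: no divisor's leading term divides it; move -33/32a to the remainder.
  leading term b: no divisor's leading term divides it; move -9/8b to the remainder.
  leading term 1: no divisor's leading term divides it; move -9/8 to the remainder.
  remainder -7/24a^3 - 19/32a^2 - 33/32a - 9/8b - 9/8 ≠ 0; add g_4 = -7/24a^3 - 19/32a^2 - 33/32a - 9/8b - 9/8 to the basis.

S(f_2,g_3): lcm = ab^2. S = -7/24a^2 - 51/32ab - 3/4b^2 - 19/32a - 3/4b.
  leading term a^2: no divisor's leading term divides it; move -7/24a^2 to the remainder.
  leading term ab: subtract (51/128)·f_2 from -51/32ab - 3/4b^2 - 19/32a - 3/4b → -3/4b^2 - 19/32a - 249/128b - 153/128
  leading term b^2: subtract (-1/8)·g_3 from -3/4b^2 - 19/32a - 249/128b - 153/128 → -3/8a - 3/4b - 3/4
  leading term a: no divisor's leading term divides it; move -3/8a to the remainder.
  leading term b: no divisor's leading term divides it; move -3/4b to the remainder.
  leading term 1: no divisor's leading term divides it; move -3/4 to the remainder.
  remainder -7/24a^2 - 3/8a - 3/4b - 3/4 ≠ 0; add g_5 = -7/24a^2 - 3/8a - 3/4b - 3/4 to the basis.

The other S-polynomials (S(f_1,g_4), S(f_2,g_4), S(g_3,g_4), S(f_1,g_5), S(f_2,g_5), S(g_3,g_5), S(g_4,g_5)) all reduce to 0 modulo the current basis, so we have a Gröbner basis.
Inter-reduce: drop elements whose leading term is divisible by another's, tail-reduce, and make monic.
Reduced Gröbner basis: {a^2 + 9/7a + 18/7b + 18/7, ab - 3/4b - 3/4, b^2 + 7/24a + 51/32b + 19/32}.

Buchberger on the second generating set:
h_1 = -8ab + 6b + 6, LT = ab.
h_2 = -4a^2b - 32ab^2 - 16ab - 4a - 4b, LT = a^2b.

S(h_1,h_2): lcm = a^2b. S = -8ab^2 - 19/4ab - 7/4a - b.
  leading term ab^2: subtract (b)·h_1 from -8ab^2 - 19/4ab - 7/4a - b → -19/4ab - 6b^2 - 7/4a - 7b
  leading term ab: subtract (19/32)·h_1 from -19/4ab - 6b^2 - 7/4a - 7b → -6b^2 - 7/4a - 169/16b - 57/16
  leading term b^2: no divisor's leading term divides it; move -6b^2 to the remainder.
  leading term a: no divisor's leading term divides it; move -7/4a to the remainder.
  leading term b: no divisor's leading term divides it; move -169/16b to the remainder.
  leading term 1: no divisor's leading term divides it; move -57/16 to the remainder.
  remainder -6b^2 - 7/4a - 169/16b - 57/16 ≠ 0; add k_3 = -6b^2 - 7/4a - 169/16b - 57/16 to the basis.

S(h_1,k_3): lcm = ab^2. S = -7/24a^2 - 169/96ab - 3/4b^2 - 19/32a - 3/4b.
  leading term a^2: no divisor's leading term divides it; move -7/24a^2 to the remainder.
  leading term ab: subtract (169/768)·h_1 from -169/96ab - 3/4b^2 - 19/32a - 3/4b → -3/4b^2 - 19/32a - 265/128b - 169/128
  leading term b^2: subtract (1/8)·k_3 from -3/4b^2 - 19/32a - 265/128b - 169/128 → -3/8a - 3/4b - 7/8
  leading term a: no divisor's leading term divides it; move -3/8a to the remainder.
  leading term b: no divisor's leading term divides it; move -3/4b to the remainder.
  leading term 1: no divisor's leading term divides it; move -7/8 to the remainder.
  remainder -7/24a^2 - 3/8a - 3/4b - 7/8 ≠ 0; add k_4 = -7/24a^2 - 3/8a - 3/4b - 7/8 to the basis.

The other S-polynomials (S(h_2,k_3), S(h_1,k_4), S(h_2,k_4), S(k_3,k_4)) all reduce to 0 modulo the current basis, so we have a Gröbner basis.
Inter-reduce: drop elements whose leading term is divisible by another's, tail-reduce, and make monic.
Reduced Gröbner basis: {a^2 + 9/7a + 18/7b + 3, ab - 3/4b - 3/4, b^2 + 7/24a + 169/96b + 19/32}.

Since the reduced bases disagree, the two ideals are not the same.

No, the ideals differ.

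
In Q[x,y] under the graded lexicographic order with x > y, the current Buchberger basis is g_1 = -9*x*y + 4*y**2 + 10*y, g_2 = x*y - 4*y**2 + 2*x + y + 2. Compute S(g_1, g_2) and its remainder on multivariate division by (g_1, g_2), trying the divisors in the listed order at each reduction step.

S(g_1, g_2) = 32/9*y**2 - 2*x - 19/9*y - 2; remainder on division = 32/9*y**2 - 2*x - 19/9*y - 2.

lcm(LM(g_1), LM(g_2)) = x*y.
S = (lcm/LT(g_1))·g_1 − (lcm/LT(g_2))·g_2 = 32/9*y**2 - 2*x - 19/9*y - 2.
Reduce S modulo (g_1, g_2) in that order:
  leading term y**2: no divisor's leading term divides it; move 32/9*y**2 to the remainder.
  leading term x: no divisor's leading term divides it; move -2*x to the remainder.
  leading term y: no divisor's leading term divides it; move -19/9*y to the remainder.
  leading term 1: no divisor's leading term divides it; move -2 to the remainder.
The remainder 32/9*y**2 - 2*x - 19/9*y - 2 is nonzero, so it would be added as the next basis element.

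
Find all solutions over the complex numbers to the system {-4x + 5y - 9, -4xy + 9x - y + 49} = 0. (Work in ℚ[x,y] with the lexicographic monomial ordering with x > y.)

{(-59/16, -23/20), (4, 5)}

Compute a lex Gröbner basis by Buchberger's algorithm.
f_1 = -4x + 5y - 9, LT = x.
f_2 = -4xy + 9x - y + 49, LT = xy.

S(f_1,f_2): lcm = xy. S = 9/4x - 5/4y² + 2y + 49/4.
  leading term x: subtract (-9/16)·f_1 from 9/4x - 5/4y² + 2y + 49/4 → -5/4y² + 77/16y + 115/16
  leading term y²: no divisor's leading term divides it; move -5/4y² to the remainder.
  leading term y: no divisor's leading term divides it; move 77/16y to the remainder.
  leading term 1: no divisor's leading term divides it; move 115/16 to the remainder.
  remainder -5/4y² + 77/16y + 115/16 ≠ 0; add h_3 = -5/4y² + 77/16y + 115/16 to the basis.

S(f_1,h_3): leading monomials are coprime, so the S-polynomial reduces to 0 (Buchberger's first criterion).
S(f_2,h_3): lcm = xy². S = 8/5xy + 23/4x + ¼y² - 49/4y.
  leading term xy: subtract (-⅖y)·f_1 from 8/5xy + 23/4x + ¼y² - 49/4y → 23/4x + 9/4y² - 317/20y
  leading term x: subtract (-23/16)·f_1 from 23/4x + 9/4y² - 317/20y → 9/4y² - 693/80y - 207/16
  leading term y²: subtract (-9/5)·h_3 from 9/4y² - 693/80y - 207/16 → 0
  remainder 0.

Every S-polynomial of the final basis reduces to 0, so we have a Gröbner basis.
Inter-reduce: drop elements whose leading term is divisible by another's, tail-reduce, and make monic.
Reduced Gröbner basis: {x - 5/4y + 9/4, y² - 77/20y - 23/4}.

The lex basis is triangular: the last element involves only y. Solving y² - 77/20y - 23/4 = 0 gives y ∈ {-23/20, 5}; substituting each value into the earlier elements determines the remaining variables.
  y = -23/20: the earlier basis element becomes x + 59/16 = 0, giving x = -59/16 — point (-59/16, -23/20).
  y = 5: the earlier basis element becomes x - 4 = 0, giving x = 4 — point (4, 5).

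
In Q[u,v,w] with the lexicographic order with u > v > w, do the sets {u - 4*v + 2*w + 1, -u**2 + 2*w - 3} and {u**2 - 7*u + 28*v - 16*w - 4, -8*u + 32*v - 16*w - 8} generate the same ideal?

For a fixed monomial order, each ideal has a unique reduced Gröbner basis; comparing bases decides equality.
Buchberger on the first generating set:
f_1 = u - 4*v + 2*w + 1, LT = u.
f_2 = -u**2 + 2*w - 3, LT = u**2.

S(f_1,f_2): lcm = u**2. S = -4*u*v + 2*u*w + u + 2*w - 3.
  leading term u*v: subtract (-4*v)·f_1 from -4*u*v + 2*u*w + u + 2*w - 3 → 2*u*w + u - 16*v**2 + 8*v*w + 4*v + 2*w - 3
  leading term u*w: subtract (2*w)·f_1 from 2*u*w + u - 16*v**2 + 8*v*w + 4*v + 2*w - 3 → u - 16*v**2 + 16*v*w + 4*v - 4*w**2 - 3
  leading term u: subtract (1)·f_1 from u - 16*v**2 + 16*v*w + 4*v - 4*w**2 - 3 → -16*v**2 + 16*v*w + 8*v - 4*w**2 - 2*w - 4
  leading term v**2: no divisor's leading term divides it; move -16*v**2 to the remainder.
  leading term v*w: no divisor's leading term divides it; move 16*v*w to the remainder.
  leading term v: no divisor's leading term divides it; move 8*v to the remainder.
  leading term w**2: no divisor's leading term divides it; move -4*w**2 to the remainder.
  leading term w: no divisor's leading term divides it; move -2*w to the remainder.
  leading term 1: no divisor's leading term divides it; move -4 to the remainder.
  remainder -16*v**2 + 16*v*w + 8*v - 4*w**2 - 2*w - 4 ≠ 0; add g_3 = -16*v**2 + 16*v*w + 8*v - 4*w**2 - 2*w - 4 to the basis.

S(f_1,g_3): leading monomials are coprime, so the S-polynomial reduces to 0 (Buchberger's first criterion).
S(f_2,g_3): leading monomials are coprime, so the S-polynomial reduces to 0 (Buchberger's first criterion).
Every S-polynomial of the final basis reduces to 0, so we have a Gröbner basis.
Inter-reduce: drop elements whose leading term is divisible by another's, tail-reduce, and make monic.
Reduced Gröbner basis: {u - 4*v + 2*w + 1, v**2 - v*w - 1/2*v + 1/4*w**2 + 1/8*w + 1/4}.

Buchberger on the second generating set:
h_1 = u**2 - 7*u + 28*v - 16*w - 4, LT = u**2.
h_2 = -8*u + 32*v - 16*w - 8, LT = u.

S(h_1,h_2): lcm = u**2. S = 4*u*v - 2*u*w - 8*u + 28*v - 16*w - 4.
  leading term u*v: subtract (-1/2*v)·h_2 from 4*u*v - 2*u*w - 8*u + 28*v - 16*w - 4 → -2*u*w - 8*u + 16*v**2 - 8*v*w + 24*v - 16*w - 4
  leading term u*w: subtract (1/4*w)·h_2 from -2*u*w - 8*u + 16*v**2 - 8*v*w + 24*v - 16*w - 4 → -8*u + 16*v**2 - 16*v*w + 24*v + 4*w**2 - 14*w - 4
  leading term u: subtract (1)·h_2 from -8*u + 16*v**2 - 16*v*w + 24*v + 4*w**2 - 14*w - 4 → 16*v**2 - 16*v*w - 8*v + 4*w**2 + 2*w + 4
  leading term v**2: no divisor's leading term divides it; move 16*v**2 to the remainder.
  leading term v*w: no divisor's leading term divides it; move -16*v*w to the remainder.
  leading term v: no divisor's leading term divides it; move -8*v to the remainder.
  leading term w**2: no divisor's leading term divides it; move 4*w**2 to the remainder.
  leading term w: no divisor's leading term divides it; move 2*w to the remainder.
  leading term 1: no divisor's leading term divides it; move 4 to the remainder.
  remainder 16*v**2 - 16*v*w - 8*v + 4*w**2 + 2*w + 4 ≠ 0; add k_3 = 16*v**2 - 16*v*w - 8*v + 4*w**2 + 2*w + 4 to the basis.

S(h_1,k_3): leading monomials are coprime, so the S-polynomial reduces to 0 (Buchberger's first criterion).
S(h_2,k_3): leading monomials are coprime, so the S-polynomial reduces to 0 (Buchberger's first criterion).
Every S-polynomial of the final basis reduces to 0, so we have a Gröbner basis.
Inter-reduce: drop elements whose leading term is divisible by another's, tail-reduce, and make monic.
Reduced Gröbner basis: {u - 4*v + 2*w + 1, v**2 - v*w - 1/2*v + 1/4*w**2 + 1/8*w + 1/4}.

Same reduced basis, so the two generating sets span the same ideal.

Yes, the ideals are equal.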